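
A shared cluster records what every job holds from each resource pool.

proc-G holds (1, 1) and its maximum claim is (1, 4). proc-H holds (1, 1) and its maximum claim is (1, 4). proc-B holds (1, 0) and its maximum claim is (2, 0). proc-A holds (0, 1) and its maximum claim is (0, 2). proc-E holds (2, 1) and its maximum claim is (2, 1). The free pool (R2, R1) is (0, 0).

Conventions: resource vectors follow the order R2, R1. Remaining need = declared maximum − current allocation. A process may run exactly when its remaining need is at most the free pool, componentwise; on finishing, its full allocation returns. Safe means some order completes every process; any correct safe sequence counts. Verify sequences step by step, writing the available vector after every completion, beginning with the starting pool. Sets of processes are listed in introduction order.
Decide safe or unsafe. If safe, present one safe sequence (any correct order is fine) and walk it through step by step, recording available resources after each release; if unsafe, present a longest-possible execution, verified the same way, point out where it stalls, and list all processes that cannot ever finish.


UNSAFE — no complete ordering exists.
Key observation: proc-E, proc-B, proc-A can finish, but then (3, 2) is all there is, and the blocked group's R1 demands exceed it.
Going as far as possible: proc-E, proc-B, proc-A; after that, nothing fits. Step-by-step check:
  pool = (0, 0)
  proc-E needs (0, 0) <= (0, 0) -> finishes; pool += (2, 1) = (2, 1)
  proc-B needs (1, 0) <= (2, 1) -> finishes; pool += (1, 0) = (3, 1)
  proc-A needs (0, 1) <= (3, 1) -> finishes; pool += (0, 1) = (3, 2)
  blocked: proc-G wants (0, 3), pool (3, 2) — not enough R1
  blocked: proc-H wants (0, 3), pool (3, 2) — not enough R1
Never able to finish: proc-G and proc-H.


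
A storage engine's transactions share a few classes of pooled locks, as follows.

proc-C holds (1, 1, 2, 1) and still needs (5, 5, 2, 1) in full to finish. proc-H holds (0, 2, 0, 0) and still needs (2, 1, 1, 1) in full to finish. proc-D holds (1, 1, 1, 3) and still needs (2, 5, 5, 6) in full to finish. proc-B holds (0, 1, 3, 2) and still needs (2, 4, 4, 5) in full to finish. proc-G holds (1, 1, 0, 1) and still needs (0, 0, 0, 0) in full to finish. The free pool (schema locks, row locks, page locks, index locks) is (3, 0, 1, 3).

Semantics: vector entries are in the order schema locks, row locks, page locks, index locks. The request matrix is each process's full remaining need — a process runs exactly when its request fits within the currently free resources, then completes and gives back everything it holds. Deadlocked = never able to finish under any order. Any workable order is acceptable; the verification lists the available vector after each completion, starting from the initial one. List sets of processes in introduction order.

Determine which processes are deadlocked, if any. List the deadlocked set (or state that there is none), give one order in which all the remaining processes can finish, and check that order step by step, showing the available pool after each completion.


Deadlocked: proc-C, proc-D and proc-B.
Key observation: row locks is the bottleneck — with proc-G, proc-H done the pool holds (4, 3, 1, 4), short of every remaining need.
A valid finishing order for the others: proc-G, proc-H. Check, step by step:
  pool = (3, 0, 1, 3)
  proc-G needs (0, 0, 0, 0) <= (3, 0, 1, 3) -> finishes; pool += (1, 1, 0, 1) = (4, 1, 1, 4)
  proc-H needs (2, 1, 1, 1) <= (4, 1, 1, 4) -> finishes; pool += (0, 2, 0, 0) = (4, 3, 1, 4)
The blocked processes can never fit:
  proc-C still needs (5, 5, 2, 1) but only (4, 3, 1, 4) is free — short on schema locks, row locks and page locks
  proc-D still needs (2, 5, 5, 6) but only (4, 3, 1, 4) is free — short on row locks, page locks and index locks
  proc-B still needs (2, 4, 4, 5) but only (4, 3, 1, 4) is free — short on row locks, page locks and index locks


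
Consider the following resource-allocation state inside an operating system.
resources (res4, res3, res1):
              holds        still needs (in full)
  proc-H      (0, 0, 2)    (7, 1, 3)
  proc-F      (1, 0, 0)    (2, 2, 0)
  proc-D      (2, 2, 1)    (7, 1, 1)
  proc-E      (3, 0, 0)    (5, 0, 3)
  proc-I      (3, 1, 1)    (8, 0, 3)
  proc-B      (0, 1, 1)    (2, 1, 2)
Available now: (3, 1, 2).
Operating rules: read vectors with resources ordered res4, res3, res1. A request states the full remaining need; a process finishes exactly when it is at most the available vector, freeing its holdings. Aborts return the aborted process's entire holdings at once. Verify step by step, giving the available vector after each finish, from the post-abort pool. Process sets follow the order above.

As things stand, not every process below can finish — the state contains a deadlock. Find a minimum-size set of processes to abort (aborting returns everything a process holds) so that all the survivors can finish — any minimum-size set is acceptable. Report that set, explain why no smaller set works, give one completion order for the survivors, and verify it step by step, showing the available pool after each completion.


Abort proc-E.
Key observation: before aborting proc-E, proc-H was permanently blocked — no order could ever run it; afterwards it completes at step 3.
Minimality: the empty abort set fails — the state is deadlocked as it stands.
One survivor order: proc-B, proc-F, proc-H, proc-D, proc-I. Verifying each step (post-abort pool first):
  pool = (6, 1, 2)
  proc-B needs (2, 1, 2) <= (6, 1, 2) -> finishes; pool += (0, 1, 1) = (6, 2, 3)
  proc-F needs (2, 2, 0) <= (6, 2, 3) -> finishes; pool += (1, 0, 0) = (7, 2, 3)
  proc-H needs (7, 1, 3) <= (7, 2, 3) -> finishes; pool += (0, 0, 2) = (7, 2, 5)
  proc-D needs (7, 1, 1) <= (7, 2, 5) -> finishes; pool += (2, 2, 1) = (9, 4, 6)
  proc-I needs (8, 0, 3) <= (9, 4, 6) -> finishes; pool += (3, 1, 1) = (12, 5, 7)


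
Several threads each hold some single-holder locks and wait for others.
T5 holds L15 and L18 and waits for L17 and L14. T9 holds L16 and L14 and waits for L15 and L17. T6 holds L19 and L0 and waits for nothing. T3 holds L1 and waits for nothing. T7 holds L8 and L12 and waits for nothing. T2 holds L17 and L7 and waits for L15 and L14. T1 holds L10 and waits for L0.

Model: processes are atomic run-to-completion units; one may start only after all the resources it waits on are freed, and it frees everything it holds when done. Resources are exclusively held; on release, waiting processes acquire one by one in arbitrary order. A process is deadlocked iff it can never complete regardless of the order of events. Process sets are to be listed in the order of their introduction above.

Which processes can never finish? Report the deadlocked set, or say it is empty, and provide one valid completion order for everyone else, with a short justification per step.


Deadlocked: T5, T9 and T2.
Key observation: the wait chain closes on itself along T5 -> T9 -> T5; T2 is caught in further circular waits.
A valid finishing order for the others: T6, T7, T3, T1.
Check, step by step:
  T6: no waits; runs immediately, freeing L19 and L0
  T7: no waits; runs immediately, freeing L8 and L12
  T3: no waits; runs immediately, freeing L1
  T1 waits on L0 — all released -> runs and releases L10


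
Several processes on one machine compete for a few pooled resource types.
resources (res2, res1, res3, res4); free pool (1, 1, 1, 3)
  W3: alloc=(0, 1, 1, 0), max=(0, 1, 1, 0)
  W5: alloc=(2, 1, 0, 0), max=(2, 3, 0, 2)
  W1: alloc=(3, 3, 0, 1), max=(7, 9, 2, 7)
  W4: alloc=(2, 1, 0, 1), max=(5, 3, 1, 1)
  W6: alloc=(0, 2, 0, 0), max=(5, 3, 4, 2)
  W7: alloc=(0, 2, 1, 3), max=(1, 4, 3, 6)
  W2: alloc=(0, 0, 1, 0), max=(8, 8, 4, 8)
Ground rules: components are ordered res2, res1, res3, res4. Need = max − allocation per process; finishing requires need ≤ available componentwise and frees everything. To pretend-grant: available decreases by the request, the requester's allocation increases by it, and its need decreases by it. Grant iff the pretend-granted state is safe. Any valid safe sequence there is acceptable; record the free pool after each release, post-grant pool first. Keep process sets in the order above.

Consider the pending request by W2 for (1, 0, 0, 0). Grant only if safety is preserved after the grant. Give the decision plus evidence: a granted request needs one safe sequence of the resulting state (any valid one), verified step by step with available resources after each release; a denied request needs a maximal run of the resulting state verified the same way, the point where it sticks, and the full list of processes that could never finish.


DENY. Granting would leave the state unsafe.
Key observation: after W3, W5, W7 complete, (2, 5, 3, 6) is the best the pool ever gets, yet each leftover process wants more res2.
Pretend the grant happened; the run W3, W5, W7 goes as far as possible. Step-by-step check:
  pool = (0, 1, 1, 3)
  W3: need (0, 0, 0, 0) fits (0, 1, 1, 3); releases (0, 1, 1, 0), pool now (0, 2, 2, 3)
  W5: need (0, 2, 0, 2) fits (0, 2, 2, 3); releases (2, 1, 0, 0), pool now (2, 3, 2, 3)
  W7: need (1, 2, 2, 3) fits (2, 3, 2, 3); releases (0, 2, 1, 3), pool now (2, 5, 3, 6)
  blocked: W1 wants (4, 6, 2, 6), pool (2, 5, 3, 6) — not enough res2 and res1
  blocked: W4 wants (3, 2, 1, 0), pool (2, 5, 3, 6) — not enough res2
  blocked: W6 wants (5, 1, 4, 2), pool (2, 5, 3, 6) — not enough res2 and res3
  blocked: W2 wants (7, 8, 3, 8), pool (2, 5, 3, 6) — not enough res2, res1 and res4
Processes that could never finish after the grant: W1, W4, W6 and W2.


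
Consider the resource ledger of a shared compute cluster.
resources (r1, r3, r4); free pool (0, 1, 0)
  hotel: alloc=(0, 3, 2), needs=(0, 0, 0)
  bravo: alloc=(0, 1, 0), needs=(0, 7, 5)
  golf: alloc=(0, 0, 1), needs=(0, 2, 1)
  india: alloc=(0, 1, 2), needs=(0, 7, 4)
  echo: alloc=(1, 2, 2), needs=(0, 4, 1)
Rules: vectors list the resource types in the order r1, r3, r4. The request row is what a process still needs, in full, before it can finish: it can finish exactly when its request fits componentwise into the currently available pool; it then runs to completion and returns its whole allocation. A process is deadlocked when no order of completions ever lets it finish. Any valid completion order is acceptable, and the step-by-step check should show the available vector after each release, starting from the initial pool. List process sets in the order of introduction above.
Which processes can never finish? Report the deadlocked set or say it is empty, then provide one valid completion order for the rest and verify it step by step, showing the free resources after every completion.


The deadlocked set is bravo and india.
Key observation: even finishing hotel, golf, echo leaves just (1, 6, 5) free — too little r3 for any of the remaining processes.
One completion order for the rest: hotel, golf, echo. Walking it through:
  pool = (0, 1, 0)
  hotel needs (0, 0, 0) <= (0, 1, 0) -> finishes; pool += (0, 3, 2) = (0, 4, 2)
  golf needs (0, 2, 1) <= (0, 4, 2) -> finishes; pool += (0, 0, 1) = (0, 4, 3)
  echo needs (0, 4, 1) <= (0, 4, 3) -> finishes; pool += (1, 2, 2) = (1, 6, 5)
The blocked processes can never fit:
  bravo cannot run: need (0, 7, 5) vs free (1, 6, 5) (insufficient r3)
  india cannot run: need (0, 7, 4) vs free (1, 6, 5) (insufficient r3)


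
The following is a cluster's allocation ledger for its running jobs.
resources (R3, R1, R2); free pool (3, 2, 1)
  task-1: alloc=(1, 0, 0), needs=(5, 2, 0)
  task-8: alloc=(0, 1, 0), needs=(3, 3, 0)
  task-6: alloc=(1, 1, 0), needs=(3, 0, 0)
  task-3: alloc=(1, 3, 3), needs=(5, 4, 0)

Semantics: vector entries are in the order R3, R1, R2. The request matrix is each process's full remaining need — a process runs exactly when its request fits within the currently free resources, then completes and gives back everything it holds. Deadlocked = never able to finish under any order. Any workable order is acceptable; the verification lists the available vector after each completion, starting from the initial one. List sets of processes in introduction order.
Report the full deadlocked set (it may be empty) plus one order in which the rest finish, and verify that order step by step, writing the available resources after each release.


Deadlocked set: task-1 and task-3.
Key observation: even finishing task-6, task-8 leaves just (4, 4, 1) free — too little R3 for any of the remaining processes.
The rest can finish in the order task-6, task-8. Walking it through:
  pool = (3, 2, 1)
  task-6: need (3, 0, 0) fits (3, 2, 1); releases (1, 1, 0), pool now (4, 3, 1)
  task-8: need (3, 3, 0) fits (4, 3, 1); releases (0, 1, 0), pool now (4, 4, 1)
The blocked processes can never fit:
  task-1 cannot run: need (5, 2, 0) vs free (4, 4, 1) (insufficient R3)
  task-3 cannot run: need (5, 4, 0) vs free (4, 4, 1) (insufficient R3)


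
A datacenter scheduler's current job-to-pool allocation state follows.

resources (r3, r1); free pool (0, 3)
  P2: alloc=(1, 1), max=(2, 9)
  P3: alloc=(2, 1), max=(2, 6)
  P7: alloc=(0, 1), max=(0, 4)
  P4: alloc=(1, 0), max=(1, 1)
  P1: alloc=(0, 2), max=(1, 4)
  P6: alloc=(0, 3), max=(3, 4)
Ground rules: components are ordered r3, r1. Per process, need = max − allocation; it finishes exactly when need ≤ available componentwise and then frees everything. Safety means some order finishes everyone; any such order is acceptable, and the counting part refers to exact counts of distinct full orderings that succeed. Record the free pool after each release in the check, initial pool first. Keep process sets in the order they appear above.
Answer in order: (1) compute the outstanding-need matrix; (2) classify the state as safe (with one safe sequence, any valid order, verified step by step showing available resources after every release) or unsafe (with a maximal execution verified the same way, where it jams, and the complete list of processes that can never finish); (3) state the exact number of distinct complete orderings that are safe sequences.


(1) Remaining need (order r3, r1):
  P2: (1, 8)
  P3: (0, 5)
  P7: (0, 3)
  P4: (0, 1)
  P1: (1, 2)
  P6: (3, 1)
(2) SAFE — a valid safe sequence is P4, P1, P3, P6, P7, P2.
Key observation: at P1 the run first touches a limit — (1, 2) against (1, 3), exact on a resource it actually requests.
Step-by-step check:
  pool = (0, 3)
  P4: need (0, 1) fits (0, 3); releases (1, 0), pool now (1, 3)
  P1: need (1, 2) fits (1, 3); releases (0, 2), pool now (1, 5)
  P3: need (0, 5) fits (1, 5); releases (2, 1), pool now (3, 6)
  P6: need (3, 1) fits (3, 6); releases (0, 3), pool now (3, 9)
  P7: need (0, 3) fits (3, 9); releases (0, 1), pool now (3, 10)
  P2: need (1, 8) fits (3, 10); releases (1, 1), pool now (4, 11)
(3) The exact count: 6 of the possible complete orderings are safe sequences.


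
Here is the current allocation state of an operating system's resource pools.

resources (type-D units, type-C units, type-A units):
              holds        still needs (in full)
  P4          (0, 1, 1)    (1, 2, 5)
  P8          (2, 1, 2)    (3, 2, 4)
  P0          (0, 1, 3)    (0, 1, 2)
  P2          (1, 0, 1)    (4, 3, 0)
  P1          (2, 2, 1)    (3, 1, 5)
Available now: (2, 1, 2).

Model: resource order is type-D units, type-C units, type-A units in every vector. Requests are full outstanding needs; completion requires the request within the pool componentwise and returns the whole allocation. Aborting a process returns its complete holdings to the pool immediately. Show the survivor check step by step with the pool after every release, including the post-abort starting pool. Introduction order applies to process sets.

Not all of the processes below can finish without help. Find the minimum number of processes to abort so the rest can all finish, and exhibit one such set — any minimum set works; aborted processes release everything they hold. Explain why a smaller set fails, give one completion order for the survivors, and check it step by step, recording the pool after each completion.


The answer: abort P2.
Key observation: P1 could never have finished before the abort; with (1, 0, 1) returned by P2, it fits at step 2.
Why nothing smaller works: aborting no one leaves the state deadlocked as given.
One survivor order: P0, P1, P4, P8. Walking it through (post-abort pool first):
  pool = (3, 1, 3)
  run P0 (needs (0, 1, 2), free (3, 1, 3)); after release of (0, 1, 3) the pool is (3, 2, 6)
  run P1 (needs (3, 1, 5), free (3, 2, 6)); after release of (2, 2, 1) the pool is (5, 4, 7)
  run P4 (needs (1, 2, 5), free (5, 4, 7)); after release of (0, 1, 1) the pool is (5, 5, 8)
  run P8 (needs (3, 2, 4), free (5, 5, 8)); after release of (2, 1, 2) the pool is (7, 6, 10)


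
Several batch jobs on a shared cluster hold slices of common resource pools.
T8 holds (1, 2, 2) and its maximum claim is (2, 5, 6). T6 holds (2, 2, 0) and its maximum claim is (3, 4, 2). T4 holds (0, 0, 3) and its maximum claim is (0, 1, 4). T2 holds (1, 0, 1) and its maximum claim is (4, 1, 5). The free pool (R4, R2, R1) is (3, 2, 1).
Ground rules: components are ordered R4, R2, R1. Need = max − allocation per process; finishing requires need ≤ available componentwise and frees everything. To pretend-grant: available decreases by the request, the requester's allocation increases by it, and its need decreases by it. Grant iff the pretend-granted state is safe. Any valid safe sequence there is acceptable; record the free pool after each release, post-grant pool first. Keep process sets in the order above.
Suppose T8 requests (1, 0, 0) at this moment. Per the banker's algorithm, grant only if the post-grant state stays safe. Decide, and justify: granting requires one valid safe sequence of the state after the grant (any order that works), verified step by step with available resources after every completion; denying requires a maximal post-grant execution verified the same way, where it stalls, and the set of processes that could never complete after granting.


GRANT: granting preserves safety; a valid post-grant sequence is T4, T6, T2, T8.
Key observation: after the grant the pool drops to (2, 2, 1), which still lets T4 finish first and unwind the rest.
Verifying the post-grant state step by step:
  pool = (2, 2, 1)
  run T4 (needs (0, 1, 1), free (2, 2, 1)); after release of (0, 0, 3) the pool is (2, 2, 4)
  run T6 (needs (1, 2, 2), free (2, 2, 4)); after release of (2, 2, 0) the pool is (4, 4, 4)
  run T2 (needs (3, 1, 4), free (4, 4, 4)); after release of (1, 0, 1) the pool is (5, 4, 5)
  run T8 (needs (0, 3, 4), free (5, 4, 5)); after release of (2, 2, 2) the pool is (7, 6, 7)


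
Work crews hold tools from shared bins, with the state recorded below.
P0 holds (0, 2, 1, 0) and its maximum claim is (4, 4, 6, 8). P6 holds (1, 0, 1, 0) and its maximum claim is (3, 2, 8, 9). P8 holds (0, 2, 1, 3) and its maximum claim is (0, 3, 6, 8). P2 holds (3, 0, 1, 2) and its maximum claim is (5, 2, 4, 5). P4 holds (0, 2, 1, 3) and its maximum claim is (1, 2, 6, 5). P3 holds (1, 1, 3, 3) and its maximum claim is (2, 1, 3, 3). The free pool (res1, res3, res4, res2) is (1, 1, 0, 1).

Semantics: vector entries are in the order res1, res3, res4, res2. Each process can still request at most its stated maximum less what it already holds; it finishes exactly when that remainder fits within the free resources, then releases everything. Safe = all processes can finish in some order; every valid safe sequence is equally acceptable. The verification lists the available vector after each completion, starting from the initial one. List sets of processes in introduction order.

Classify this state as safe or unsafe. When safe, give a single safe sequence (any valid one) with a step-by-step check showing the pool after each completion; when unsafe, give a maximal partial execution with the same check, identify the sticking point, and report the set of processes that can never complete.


The state is UNSAFE.
Key observation: the pool after P3, P2 is (5, 2, 4, 6); every surviving request exceeds it in res4, so progress ends there.
Going as far as possible: P3, P2; after that, nothing fits. Walking it through:
  pool = (1, 1, 0, 1)
  P3: need (1, 0, 0, 0) fits (1, 1, 0, 1); releases (1, 1, 3, 3), pool now (2, 2, 3, 4)
  P2: need (2, 2, 3, 3) fits (2, 2, 3, 4); releases (3, 0, 1, 2), pool now (5, 2, 4, 6)
  P0 cannot run: need (4, 2, 5, 8) vs free (5, 2, 4, 6) (insufficient res4 and res2)
  P6 cannot run: need (2, 2, 7, 9) vs free (5, 2, 4, 6) (insufficient res4 and res2)
  P8 cannot run: need (0, 1, 5, 5) vs free (5, 2, 4, 6) (insufficient res4)
  P4 cannot run: need (1, 0, 5, 2) vs free (5, 2, 4, 6) (insufficient res4)
Processes that can never finish: P0, P6, P8 and P4.


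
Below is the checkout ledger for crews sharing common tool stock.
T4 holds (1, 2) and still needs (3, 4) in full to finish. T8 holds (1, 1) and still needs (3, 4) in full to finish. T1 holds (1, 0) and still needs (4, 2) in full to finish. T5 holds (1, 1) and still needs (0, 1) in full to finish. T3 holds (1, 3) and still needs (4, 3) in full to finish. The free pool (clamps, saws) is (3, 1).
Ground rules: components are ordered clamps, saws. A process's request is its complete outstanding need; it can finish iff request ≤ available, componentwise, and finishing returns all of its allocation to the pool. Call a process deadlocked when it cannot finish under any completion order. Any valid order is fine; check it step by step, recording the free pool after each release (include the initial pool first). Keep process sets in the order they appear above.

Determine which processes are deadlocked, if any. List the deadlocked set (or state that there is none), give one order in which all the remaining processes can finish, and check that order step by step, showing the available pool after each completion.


The deadlocked set is T4, T8 and T3.
Key observation: after T5, T1 complete, (5, 2) is the best the pool ever gets, yet each leftover process wants more saws.
One completion order for the rest: T5, T1. Step-by-step check:
  pool = (3, 1)
  T5: need (0, 1) fits (3, 1); releases (1, 1), pool now (4, 2)
  T1: need (4, 2) fits (4, 2); releases (1, 0), pool now (5, 2)
The stuck group stays short no matter what:
  T4 cannot run: need (3, 4) vs free (5, 2) (insufficient saws)
  T8 cannot run: need (3, 4) vs free (5, 2) (insufficient saws)
  T3 cannot run: need (4, 3) vs free (5, 2) (insufficient saws)


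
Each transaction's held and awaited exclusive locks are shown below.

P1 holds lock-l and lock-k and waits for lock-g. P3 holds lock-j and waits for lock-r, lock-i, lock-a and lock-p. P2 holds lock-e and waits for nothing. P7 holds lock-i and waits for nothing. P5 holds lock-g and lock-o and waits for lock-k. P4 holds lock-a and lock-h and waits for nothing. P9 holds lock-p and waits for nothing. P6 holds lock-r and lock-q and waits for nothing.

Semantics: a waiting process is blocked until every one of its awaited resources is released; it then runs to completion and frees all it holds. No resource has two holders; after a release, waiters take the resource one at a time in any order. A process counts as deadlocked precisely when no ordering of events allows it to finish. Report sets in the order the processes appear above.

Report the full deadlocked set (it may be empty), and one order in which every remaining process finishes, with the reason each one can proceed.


The deadlocked set is P1 and P5.
Key observation: the loop P1 -> P5 -> P1 blocks itself forever; no other process is dragged down with it.
A valid finishing order for the others: P9, P7, P6, P4, P3, P2.
Check, step by step:
  P9: no waits; runs immediately, freeing lock-p
  P7: no waits; runs immediately, freeing lock-i
  P6: no waits; runs immediately, freeing lock-r and lock-q
  P4: no waits; runs immediately, freeing lock-a and lock-h
  P3 waits on lock-r, lock-i, lock-a and lock-p — all released -> runs and releases lock-j
  P2: no waits; runs immediately, freeing lock-e


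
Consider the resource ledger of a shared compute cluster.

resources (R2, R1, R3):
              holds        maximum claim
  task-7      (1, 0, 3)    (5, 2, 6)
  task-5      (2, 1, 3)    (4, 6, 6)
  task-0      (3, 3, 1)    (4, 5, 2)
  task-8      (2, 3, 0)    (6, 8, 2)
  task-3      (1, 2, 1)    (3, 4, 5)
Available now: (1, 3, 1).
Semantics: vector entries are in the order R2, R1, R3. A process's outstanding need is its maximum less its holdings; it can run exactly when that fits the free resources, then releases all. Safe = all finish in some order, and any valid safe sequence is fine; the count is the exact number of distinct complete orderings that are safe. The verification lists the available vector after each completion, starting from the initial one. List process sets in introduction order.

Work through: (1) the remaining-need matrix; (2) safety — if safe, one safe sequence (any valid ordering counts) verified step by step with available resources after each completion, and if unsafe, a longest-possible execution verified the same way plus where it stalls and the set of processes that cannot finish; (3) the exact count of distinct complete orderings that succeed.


(1) Need matrix, components ordered R2, R1, R3:
  task-7: (4, 2, 3)
  task-5: (2, 5, 3)
  task-0: (1, 2, 1)
  task-8: (4, 5, 2)
  task-3: (2, 2, 4)
(2) UNSAFE.
Key observation: R3 is the bottleneck — with task-0, task-8 done the pool holds (6, 9, 2), short of every remaining need.
The run task-0, task-8 cannot be extended any further. Walking it through:
  pool = (1, 3, 1)
  task-0 needs (1, 2, 1) <= (1, 3, 1) -> finishes; pool += (3, 3, 1) = (4, 6, 2)
  task-8 needs (4, 5, 2) <= (4, 6, 2) -> finishes; pool += (2, 3, 0) = (6, 9, 2)
  task-7 still needs (4, 2, 3) but only (6, 9, 2) is free — short on R3
  task-5 still needs (2, 5, 3) but only (6, 9, 2) is free — short on R3
  task-3 still needs (2, 2, 4) but only (6, 9, 2) is free — short on R3
Processes that can never finish: task-7, task-5 and task-3.
(3) Exactly 0 of the possible complete orderings are safe sequences.


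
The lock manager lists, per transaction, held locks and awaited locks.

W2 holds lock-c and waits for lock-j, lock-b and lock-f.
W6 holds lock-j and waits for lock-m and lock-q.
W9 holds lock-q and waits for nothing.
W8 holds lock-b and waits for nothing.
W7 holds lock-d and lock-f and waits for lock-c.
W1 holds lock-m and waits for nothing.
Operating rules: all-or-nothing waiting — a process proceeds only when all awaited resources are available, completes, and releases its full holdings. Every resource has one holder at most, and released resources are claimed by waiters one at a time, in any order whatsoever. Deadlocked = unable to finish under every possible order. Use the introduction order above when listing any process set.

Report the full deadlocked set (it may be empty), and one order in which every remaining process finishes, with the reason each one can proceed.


Deadlocked set: W2 and W7.
Key observation: W2 -> W7 -> W2 is a circular wait — nothing in it can go first; no other process is dragged down with it.
A valid finishing order for the others: W1, W9, W8, W6.
Step-by-step check:
  run W1 (it waits on nothing); releases lock-m
  run W9 (it waits on nothing); releases lock-q
  run W8 (it waits on nothing); releases lock-b
  run W6 (all its waits — lock-m and lock-q — are resolved); releases lock-j


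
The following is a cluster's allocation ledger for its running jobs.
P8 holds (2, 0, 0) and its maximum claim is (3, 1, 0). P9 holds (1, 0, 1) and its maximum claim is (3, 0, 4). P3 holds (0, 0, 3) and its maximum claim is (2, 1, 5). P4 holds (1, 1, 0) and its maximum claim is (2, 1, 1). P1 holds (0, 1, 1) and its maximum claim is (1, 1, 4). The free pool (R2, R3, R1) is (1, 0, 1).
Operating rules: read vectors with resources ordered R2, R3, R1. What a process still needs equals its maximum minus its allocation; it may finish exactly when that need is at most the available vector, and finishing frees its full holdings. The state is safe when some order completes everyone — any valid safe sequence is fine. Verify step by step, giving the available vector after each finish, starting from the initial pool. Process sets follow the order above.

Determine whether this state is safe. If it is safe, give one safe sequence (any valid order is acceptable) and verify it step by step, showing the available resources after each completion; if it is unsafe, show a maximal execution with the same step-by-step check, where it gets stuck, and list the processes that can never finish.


UNSAFE — no complete ordering exists.
Key observation: once P4, P8 finish, the pool peaks at (4, 1, 1) — and every remaining process still needs more R1 than that.
Going as far as possible: P4, P8; after that, nothing fits. Verifying each step:
  pool = (1, 0, 1)
  run P4 (needs (1, 0, 1), free (1, 0, 1)); after release of (1, 1, 0) the pool is (2, 1, 1)
  run P8 (needs (1, 1, 0), free (2, 1, 1)); after release of (2, 0, 0) the pool is (4, 1, 1)
  P9 still needs (2, 0, 3) but only (4, 1, 1) is free — short on R1
  P3 still needs (2, 1, 2) but only (4, 1, 1) is free — short on R1
  P1 still needs (1, 0, 3) but only (4, 1, 1) is free — short on R1
Permanently blocked: P9, P3 and P1.


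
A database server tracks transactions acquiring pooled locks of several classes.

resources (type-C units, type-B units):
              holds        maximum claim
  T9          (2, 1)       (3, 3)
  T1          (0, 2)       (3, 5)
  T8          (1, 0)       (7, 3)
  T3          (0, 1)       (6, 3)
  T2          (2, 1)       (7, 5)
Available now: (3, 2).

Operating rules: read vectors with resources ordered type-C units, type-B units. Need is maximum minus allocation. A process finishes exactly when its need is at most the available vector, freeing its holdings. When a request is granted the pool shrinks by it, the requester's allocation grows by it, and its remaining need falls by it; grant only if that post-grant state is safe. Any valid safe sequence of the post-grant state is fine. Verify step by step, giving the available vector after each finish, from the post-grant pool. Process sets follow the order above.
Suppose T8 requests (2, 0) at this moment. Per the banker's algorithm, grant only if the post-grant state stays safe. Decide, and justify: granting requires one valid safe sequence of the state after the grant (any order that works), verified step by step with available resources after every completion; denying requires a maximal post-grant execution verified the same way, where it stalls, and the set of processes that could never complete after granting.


DENY — the pretend-granted state is unsafe.
Key observation: type-C units is the bottleneck — with T9, T1 done the pool holds (3, 5), short of every remaining need.
On the post-grant state, T9, T1 is a maximal run — nothing extends it. Walking it through:
  pool = (1, 2)
  T9: need (1, 2) fits (1, 2); releases (2, 1), pool now (3, 3)
  T1: need (3, 3) fits (3, 3); releases (0, 2), pool now (3, 5)
  T8 cannot run: need (4, 3) vs free (3, 5) (insufficient type-C units)
  T3 cannot run: need (6, 2) vs free (3, 5) (insufficient type-C units)
  T2 cannot run: need (5, 4) vs free (3, 5) (insufficient type-C units)
Post-grant, the permanently blocked set is T8, T3 and T2.


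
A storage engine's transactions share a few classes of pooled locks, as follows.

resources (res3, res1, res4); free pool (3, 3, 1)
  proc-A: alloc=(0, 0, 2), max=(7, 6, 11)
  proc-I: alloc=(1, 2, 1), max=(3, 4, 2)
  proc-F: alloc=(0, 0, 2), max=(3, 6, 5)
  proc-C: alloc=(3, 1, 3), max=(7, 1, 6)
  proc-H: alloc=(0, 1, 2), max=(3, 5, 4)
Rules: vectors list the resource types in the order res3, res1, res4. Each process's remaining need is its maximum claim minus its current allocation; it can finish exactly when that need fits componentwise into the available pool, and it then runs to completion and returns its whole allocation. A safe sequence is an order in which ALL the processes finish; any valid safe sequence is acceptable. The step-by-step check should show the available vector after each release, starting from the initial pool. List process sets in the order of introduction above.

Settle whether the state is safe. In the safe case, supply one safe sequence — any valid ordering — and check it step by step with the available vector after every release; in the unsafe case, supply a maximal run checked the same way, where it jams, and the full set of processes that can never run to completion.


The state is SAFE; one workable sequence: proc-I, proc-H, proc-F, proc-C, proc-A.
Key observation: the order's first zero-slack moment is proc-I ((2, 2, 1) needed, (3, 3, 1) free — a requested resource with nothing to spare).
Check, step by step:
  pool = (3, 3, 1)
  proc-I needs (2, 2, 1) <= (3, 3, 1) -> finishes; pool += (1, 2, 1) = (4, 5, 2)
  proc-H needs (3, 4, 2) <= (4, 5, 2) -> finishes; pool += (0, 1, 2) = (4, 6, 4)
  proc-F needs (3, 6, 3) <= (4, 6, 4) -> finishes; pool += (0, 0, 2) = (4, 6, 6)
  proc-C needs (4, 0, 3) <= (4, 6, 6) -> finishes; pool += (3, 1, 3) = (7, 7, 9)
  proc-A needs (7, 6, 9) <= (7, 7, 9) -> finishes; pool += (0, 0, 2) = (7, 7, 11)


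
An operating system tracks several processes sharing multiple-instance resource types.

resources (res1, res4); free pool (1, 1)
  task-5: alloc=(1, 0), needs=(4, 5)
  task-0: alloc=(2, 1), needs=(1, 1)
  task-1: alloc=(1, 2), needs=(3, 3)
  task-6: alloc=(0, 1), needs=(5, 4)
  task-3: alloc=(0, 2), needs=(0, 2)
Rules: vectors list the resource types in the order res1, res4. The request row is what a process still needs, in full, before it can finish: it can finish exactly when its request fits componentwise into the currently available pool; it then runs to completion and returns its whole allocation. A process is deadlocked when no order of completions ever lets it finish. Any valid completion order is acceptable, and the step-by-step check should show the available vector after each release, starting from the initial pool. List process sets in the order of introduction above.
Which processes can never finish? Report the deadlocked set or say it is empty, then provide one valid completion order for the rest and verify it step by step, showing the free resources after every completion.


Nothing here is deadlocked.
Key observation: the pool covers task-0 at once, and every later process fits after earlier releases.
The rest can finish in the order task-0, task-3, task-1, task-5, task-6. Check, step by step:
  pool = (1, 1)
  task-0: need (1, 1) fits (1, 1); releases (2, 1), pool now (3, 2)
  task-3: need (0, 2) fits (3, 2); releases (0, 2), pool now (3, 4)
  task-1: need (3, 3) fits (3, 4); releases (1, 2), pool now (4, 6)
  task-5: need (4, 5) fits (4, 6); releases (1, 0), pool now (5, 6)
  task-6: need (5, 4) fits (5, 6); releases (0, 1), pool now (5, 7)


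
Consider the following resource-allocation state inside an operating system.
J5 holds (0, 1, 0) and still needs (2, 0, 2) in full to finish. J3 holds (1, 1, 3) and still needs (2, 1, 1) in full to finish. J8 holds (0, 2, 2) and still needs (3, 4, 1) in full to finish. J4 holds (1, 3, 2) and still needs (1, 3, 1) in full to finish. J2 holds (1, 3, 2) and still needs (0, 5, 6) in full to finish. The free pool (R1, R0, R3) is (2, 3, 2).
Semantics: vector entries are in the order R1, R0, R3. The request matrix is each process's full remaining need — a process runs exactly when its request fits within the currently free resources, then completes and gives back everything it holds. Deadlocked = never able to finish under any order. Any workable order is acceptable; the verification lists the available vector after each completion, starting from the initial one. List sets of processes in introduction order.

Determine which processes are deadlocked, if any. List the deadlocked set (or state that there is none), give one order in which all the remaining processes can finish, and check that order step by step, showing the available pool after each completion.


Nothing here is deadlocked.
Key observation: J4 can run right away; the returned allocation unlocks the remaining processes in turn.
One completion order for the rest: J4, J8, J5, J2, J3. Verifying each step:
  pool = (2, 3, 2)
  J4: need (1, 3, 1) fits (2, 3, 2); releases (1, 3, 2), pool now (3, 6, 4)
  J8: need (3, 4, 1) fits (3, 6, 4); releases (0, 2, 2), pool now (3, 8, 6)
  J5: need (2, 0, 2) fits (3, 8, 6); releases (0, 1, 0), pool now (3, 9, 6)
  J2: need (0, 5, 6) fits (3, 9, 6); releases (1, 3, 2), pool now (4, 12, 8)
  J3: need (2, 1, 1) fits (4, 12, 8); releases (1, 1, 3), pool now (5, 13, 11)


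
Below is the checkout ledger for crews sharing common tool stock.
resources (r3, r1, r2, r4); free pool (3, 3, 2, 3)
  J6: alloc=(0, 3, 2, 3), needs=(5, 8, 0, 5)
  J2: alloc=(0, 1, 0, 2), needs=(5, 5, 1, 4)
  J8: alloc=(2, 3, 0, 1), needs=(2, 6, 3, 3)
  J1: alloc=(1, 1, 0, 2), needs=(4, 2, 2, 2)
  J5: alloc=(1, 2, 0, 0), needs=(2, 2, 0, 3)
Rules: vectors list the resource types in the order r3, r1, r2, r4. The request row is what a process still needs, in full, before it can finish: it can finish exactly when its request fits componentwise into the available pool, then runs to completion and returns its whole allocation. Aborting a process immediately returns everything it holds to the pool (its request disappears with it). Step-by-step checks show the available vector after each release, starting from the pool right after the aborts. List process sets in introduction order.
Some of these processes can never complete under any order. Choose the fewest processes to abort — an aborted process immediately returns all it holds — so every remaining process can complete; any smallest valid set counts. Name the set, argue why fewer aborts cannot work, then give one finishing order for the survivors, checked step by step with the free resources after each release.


Abort J6.
Key observation: before aborting J6, J8 was permanently blocked — no order could ever run it; afterwards it completes at step 1.
No smaller set exists: with zero aborts the deadlock remains.
Survivors finish in the order: J8, J1, J2, J5. Verifying each step (pool after the aborts first):
  pool = (3, 6, 4, 6)
  J8 needs (2, 6, 3, 3) <= (3, 6, 4, 6) -> finishes; pool += (2, 3, 0, 1) = (5, 9, 4, 7)
  J1 needs (4, 2, 2, 2) <= (5, 9, 4, 7) -> finishes; pool += (1, 1, 0, 2) = (6, 10, 4, 9)
  J2 needs (5, 5, 1, 4) <= (6, 10, 4, 9) -> finishes; pool += (0, 1, 0, 2) = (6, 11, 4, 11)
  J5 needs (2, 2, 0, 3) <= (6, 11, 4, 11) -> finishes; pool += (1, 2, 0, 0) = (7, 13, 4, 11)


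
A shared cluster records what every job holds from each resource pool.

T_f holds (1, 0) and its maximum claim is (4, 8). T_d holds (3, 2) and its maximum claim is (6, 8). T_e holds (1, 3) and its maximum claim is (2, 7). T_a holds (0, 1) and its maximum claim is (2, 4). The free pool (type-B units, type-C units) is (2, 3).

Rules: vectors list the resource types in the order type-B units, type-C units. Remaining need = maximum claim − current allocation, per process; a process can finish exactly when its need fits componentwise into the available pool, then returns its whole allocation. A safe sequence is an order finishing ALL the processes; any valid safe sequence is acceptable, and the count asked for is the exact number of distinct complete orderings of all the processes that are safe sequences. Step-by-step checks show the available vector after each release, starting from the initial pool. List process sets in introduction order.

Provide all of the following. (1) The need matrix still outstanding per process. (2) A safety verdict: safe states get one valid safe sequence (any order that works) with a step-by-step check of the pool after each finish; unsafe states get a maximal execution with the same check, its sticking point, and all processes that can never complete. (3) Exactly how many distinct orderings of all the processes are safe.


(1) Need matrix, components ordered type-B units, type-C units:
  T_f: (3, 8)
  T_d: (3, 6)
  T_e: (1, 4)
  T_a: (2, 3)
(2) SAFE — a valid safe sequence is T_a, T_e, T_d, T_f.
Key observation: T_a is the earliest step where a requested resource binds exactly: need (2, 3), pool (2, 3) at its turn.
Verifying each step:
  pool = (2, 3)
  T_a: need (2, 3) fits (2, 3); releases (0, 1), pool now (2, 4)
  T_e: need (1, 4) fits (2, 4); releases (1, 3), pool now (3, 7)
  T_d: need (3, 6) fits (3, 7); releases (3, 2), pool now (6, 9)
  T_f: need (3, 8) fits (6, 9); releases (1, 0), pool now (7, 9)
(3) The exact count: 1 of the possible complete orderings is a safe sequence.
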